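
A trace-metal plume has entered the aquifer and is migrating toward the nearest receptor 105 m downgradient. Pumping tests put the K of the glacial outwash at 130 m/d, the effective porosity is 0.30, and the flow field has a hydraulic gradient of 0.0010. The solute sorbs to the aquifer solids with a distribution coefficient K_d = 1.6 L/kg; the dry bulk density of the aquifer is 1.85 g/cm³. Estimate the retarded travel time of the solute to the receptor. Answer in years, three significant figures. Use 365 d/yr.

7.21 years

q = Ki = 130 × 0.0010 = 0.1300 m/d
Seepage velocity v = q / n = 0.1300 / 0.30 = 0.4333 m/d
Retardation R = 1 + ρ_b·K_d/n = 1 + 1.85×1.6/0.30 = 10.87
Contaminant velocity v_c = v/R = 0.4333/10.87 = 0.03988 m/d
t = L/v_c = 105/0.03988 = 2633 d
   = 2633/365 = 7.21 yr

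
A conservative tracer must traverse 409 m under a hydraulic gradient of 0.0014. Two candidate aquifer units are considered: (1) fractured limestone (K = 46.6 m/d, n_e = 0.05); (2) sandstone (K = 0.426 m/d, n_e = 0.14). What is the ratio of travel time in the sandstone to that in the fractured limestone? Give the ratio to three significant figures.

Unit 1 (fractured limestone): v = 46.6×0.0014/0.05 = 1.305 m/d, t = 409/1.305 = 313.5 d
Unit 2 (sandstone): v = 0.426×0.0014/0.14 = 0.004260 m/d, t = 409/0.004260 = 96010 d
t(sandstone) / t(fractured limestone) = 96010/313.5 = 306

306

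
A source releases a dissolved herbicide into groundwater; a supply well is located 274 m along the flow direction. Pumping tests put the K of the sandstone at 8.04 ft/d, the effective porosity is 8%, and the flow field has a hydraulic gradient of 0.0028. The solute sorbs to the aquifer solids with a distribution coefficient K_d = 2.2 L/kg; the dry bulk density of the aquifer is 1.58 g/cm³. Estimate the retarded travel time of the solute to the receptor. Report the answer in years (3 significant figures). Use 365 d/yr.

K = 8.04 ft/d × 0.3048 = 2.451 m/d
Darcy flux q = K·i = 2.451 × 0.0028 = 0.006862 m/d
v = Ki/n = 2.451·0.0028/0.08 = 0.08577 m/d
Retardation R = 1 + ρ_b·K_d/n = 1 + 1.58×2.2/0.08 = 44.45
Contaminant velocity v_c = v/R = 0.08577/44.45 = 0.001930 m/d
t = L/v_c = 274/0.001930 = 142000 d
   = 142000/365 = 389 yr

389 years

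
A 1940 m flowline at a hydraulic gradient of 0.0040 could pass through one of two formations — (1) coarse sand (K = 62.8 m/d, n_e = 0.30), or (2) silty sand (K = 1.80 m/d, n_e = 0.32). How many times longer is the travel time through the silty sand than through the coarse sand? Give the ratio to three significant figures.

Unit 1 (coarse sand): v = 62.8×0.0040/0.30 = 0.8373 m/d, t = 1940/0.8373 = 2317 d
Unit 2 (silty sand): v = 1.80×0.0040/0.32 = 0.02250 m/d, t = 1940/0.02250 = 86220 d
t(silty sand) / t(coarse sand) = 86220/2317 = 37.2

37.2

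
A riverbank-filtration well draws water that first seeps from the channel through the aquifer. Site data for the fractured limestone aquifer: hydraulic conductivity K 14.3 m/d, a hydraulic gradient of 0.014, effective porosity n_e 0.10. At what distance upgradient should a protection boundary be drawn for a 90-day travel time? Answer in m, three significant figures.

Specific discharge q = 14.3 × 0.014 = 0.2002 m/d
Seepage velocity v = q / n = 0.2002 / 0.10 = 2.002 m/d
L = v × T = 2.002 × 90 = 180.2 m

180 m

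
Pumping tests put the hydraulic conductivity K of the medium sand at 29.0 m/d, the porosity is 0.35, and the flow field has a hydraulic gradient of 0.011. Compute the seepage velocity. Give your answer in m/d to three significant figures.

0.911 m/d

q = Ki = 29.0 × 0.011 = 0.3190 m/d
v = Ki/n = 29.0·0.011/0.35 = 0.9114 m/d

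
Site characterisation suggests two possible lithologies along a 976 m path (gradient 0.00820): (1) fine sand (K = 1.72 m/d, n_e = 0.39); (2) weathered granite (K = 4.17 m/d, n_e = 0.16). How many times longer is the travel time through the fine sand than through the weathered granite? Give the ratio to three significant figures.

5.91

Unit 1 (fine sand): v = 1.72×0.0082/0.39 = 0.03616 m/d, t = 976/0.03616 = 26990 d
Unit 2 (weathered granite): v = 4.17×0.0082/0.16 = 0.2137 m/d, t = 976/0.2137 = 4567 d
t(fine sand) / t(weathered granite) = 26990/4567 = 5.91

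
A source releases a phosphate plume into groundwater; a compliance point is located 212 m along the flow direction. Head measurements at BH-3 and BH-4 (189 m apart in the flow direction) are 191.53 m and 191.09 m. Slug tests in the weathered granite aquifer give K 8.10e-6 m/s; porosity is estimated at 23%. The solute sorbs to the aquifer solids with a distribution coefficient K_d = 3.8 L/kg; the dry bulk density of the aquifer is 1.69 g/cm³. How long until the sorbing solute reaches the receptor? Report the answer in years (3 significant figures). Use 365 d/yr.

2370 years

Hydraulic gradient i = (191.53 − 191.09) / 189 = 0.44 / 189 = 0.002328
K = 8.10e-6 m/s × 86400 s/d = 0.6998 m/d
Specific discharge q = 0.6998 × 0.002328 = 0.001629 m/d
Seepage velocity v = q / n = 0.001629 / 0.23 = 0.007084 m/d
Retardation R = 1 + ρ_b·K_d/n = 1 + 1.69×3.8/0.23 = 28.92
Contaminant velocity v_c = v/R = 0.007084/28.92 = 2.449e-4 m/d
t = L/v_c = 212/2.449e-4 = 865600 d
   = 865600/365 = 2370 yr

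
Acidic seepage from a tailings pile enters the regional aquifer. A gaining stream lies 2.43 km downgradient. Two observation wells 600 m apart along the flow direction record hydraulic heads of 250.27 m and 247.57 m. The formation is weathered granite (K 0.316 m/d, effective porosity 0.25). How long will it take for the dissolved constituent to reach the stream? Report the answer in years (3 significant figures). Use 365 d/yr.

1170 years

Hydraulic gradient i = (250.27 − 247.57) / 600 = 2.70 / 600 = 0.004500
q = Ki = 0.316 × 0.004500 = 0.001422 m/d
Average linear velocity = 0.001422 / 0.25 = 0.005688 m/d
L = 2.43 km = 2430 m
t = L / v = 2430 / 0.005688 = 427200 d
   = 427200 / 365 = 1170 yr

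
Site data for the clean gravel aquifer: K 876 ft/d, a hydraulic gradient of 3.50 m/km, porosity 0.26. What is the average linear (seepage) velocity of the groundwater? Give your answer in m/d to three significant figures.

K = 876 ft/d × 0.3048 = 267.0 m/d
Specific discharge q = 267.0 × 0.0035 = 0.9345 m/d
Average linear velocity = 0.9345 / 0.26 = 3.594 m/d

3.59 m/d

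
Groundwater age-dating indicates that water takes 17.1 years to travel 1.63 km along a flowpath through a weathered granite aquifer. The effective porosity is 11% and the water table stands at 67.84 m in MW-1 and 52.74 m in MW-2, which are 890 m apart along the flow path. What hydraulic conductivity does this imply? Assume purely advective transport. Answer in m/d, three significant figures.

1.69 m/d

Hydraulic gradient i = (67.84 − 52.74) / 890 = 15.10 / 890 = 0.01697
t = 17.1 years = 6242 d
L = 1.63 km = 1630 m
v = L / t = 1630 / 6242 = 0.2612 m/d
K = v · n / i = 0.2612 × 0.11 / 0.01697 = 1.69 m/d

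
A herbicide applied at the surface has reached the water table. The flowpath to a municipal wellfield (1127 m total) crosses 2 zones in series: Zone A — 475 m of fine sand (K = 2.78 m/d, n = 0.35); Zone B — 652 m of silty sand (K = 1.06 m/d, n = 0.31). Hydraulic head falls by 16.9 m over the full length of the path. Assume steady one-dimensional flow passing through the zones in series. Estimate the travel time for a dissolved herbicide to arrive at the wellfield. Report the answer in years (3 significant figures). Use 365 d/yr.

Continuity: the same q passes through each zone, so ΔH = q·Σ(L_j/K_j) — the zones act as resistances in series.
Σ(L/K) = 475/2.78 + 652/1.06 = 170.9 + 615.1 = 786.0 d
q = ΔH / Σ(L/K) = 16.9 / 786.0 = 0.02150 m/d (same in every zone)
Zone A: v = q/n = 0.02150/0.35 = 0.06144 m/d → t_A = 475/0.06144 = 7732 d
Zone B: v = q/n = 0.02150/0.31 = 0.06936 m/d → t_B = 652/0.06936 = 9400 d
Total t = 7732 + 9400 = 17130 d
   = 17130 / 365 = 46.9 yr

46.9 years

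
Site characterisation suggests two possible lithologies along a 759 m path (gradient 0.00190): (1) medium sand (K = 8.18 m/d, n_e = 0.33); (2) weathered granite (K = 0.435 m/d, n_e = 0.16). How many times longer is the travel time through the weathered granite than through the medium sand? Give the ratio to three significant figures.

Unit 1 (medium sand): v = 8.18×0.0019/0.33 = 0.04710 m/d, t = 759/0.04710 = 16120 d
Unit 2 (weathered granite): v = 0.435×0.0019/0.16 = 0.005166 m/d, t = 759/0.005166 = 146900 d
t(weathered granite) / t(medium sand) = 146900/16120 = 9.12

9.12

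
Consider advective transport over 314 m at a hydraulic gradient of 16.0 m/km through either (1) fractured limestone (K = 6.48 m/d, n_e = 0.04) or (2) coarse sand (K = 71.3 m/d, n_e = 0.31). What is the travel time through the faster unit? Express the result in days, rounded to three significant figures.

85.3 days

Unit 1 (fractured limestone): v = 6.48×0.016/0.04 = 2.592 m/d, t = 314/2.592 = 121.1 d
Unit 2 (coarse sand): v = 71.3×0.016/0.31 = 3.680 m/d, t = 314/3.680 = 85.33 d
Faster unit: t = 85.3 d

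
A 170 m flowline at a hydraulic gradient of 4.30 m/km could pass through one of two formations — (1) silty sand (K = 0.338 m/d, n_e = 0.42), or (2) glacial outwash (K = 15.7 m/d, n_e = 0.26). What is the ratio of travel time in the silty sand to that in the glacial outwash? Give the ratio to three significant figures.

Unit 1 (silty sand): v = 0.338×0.0043/0.42 = 0.003460 m/d, t = 170/0.003460 = 49130 d
Unit 2 (glacial outwash): v = 15.7×0.0043/0.26 = 0.2597 m/d, t = 170/0.2597 = 654.7 d
t(silty sand) / t(glacial outwash) = 49130/654.7 = 75.0

75.0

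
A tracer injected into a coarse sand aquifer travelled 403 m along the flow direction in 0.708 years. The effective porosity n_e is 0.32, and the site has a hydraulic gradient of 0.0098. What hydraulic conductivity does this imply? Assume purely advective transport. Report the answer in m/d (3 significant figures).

t = 0.708 years = 258.4 d
v = L / t = 403 / 258.4 = 1.559 m/d
K = v · n / i = 1.559 × 0.32 / 0.0098 = 50.9 m/d

50.9 m/d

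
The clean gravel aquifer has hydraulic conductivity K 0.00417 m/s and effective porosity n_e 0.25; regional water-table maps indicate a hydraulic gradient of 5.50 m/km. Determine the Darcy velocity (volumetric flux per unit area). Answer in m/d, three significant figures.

1.98 m/d

K = 0.00417 m/s × 86400 s/d = 360.3 m/d
q = Ki = 360.3 × 0.0055 = 1.982 m/d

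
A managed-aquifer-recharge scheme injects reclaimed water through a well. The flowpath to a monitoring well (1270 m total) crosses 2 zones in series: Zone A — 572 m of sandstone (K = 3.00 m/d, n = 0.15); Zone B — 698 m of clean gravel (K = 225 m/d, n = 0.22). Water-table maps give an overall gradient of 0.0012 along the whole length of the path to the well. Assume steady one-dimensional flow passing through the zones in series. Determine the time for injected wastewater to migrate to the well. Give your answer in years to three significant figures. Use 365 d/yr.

Steady 1-D flow in series ⇒ the Darcy flux q is identical in every zone and the zone head losses add (resistances L/K in series).
Σ(L/K) = 572/3.00 + 698/225 = 190.7 + 3.102 = 193.8 d
K_eq = L_total / Σ(L/K) = 1270 / 193.8 = 6.554 m/d
q = K_eq · i = 6.554 × 0.0012 = 0.007865 m/d (same in every zone)
Zone A: v = q/n = 0.007865/0.15 = 0.05243 m/d → t_A = 572/0.05243 = 10910 d
Zone B: v = q/n = 0.007865/0.22 = 0.03575 m/d → t_B = 698/0.03575 = 19520 d
Total t = 10910 + 19520 = 30430 d
   = 30430 / 365 = 83.4 yr

83.4 years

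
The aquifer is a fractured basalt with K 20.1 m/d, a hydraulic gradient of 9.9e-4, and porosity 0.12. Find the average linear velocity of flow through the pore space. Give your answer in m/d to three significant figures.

0.166 m/d

Specific discharge q = 20.1 × 9.9e-4 = 0.01990 m/d
v_s = q/n_e = 0.01990/0.12 = 0.1658 m/d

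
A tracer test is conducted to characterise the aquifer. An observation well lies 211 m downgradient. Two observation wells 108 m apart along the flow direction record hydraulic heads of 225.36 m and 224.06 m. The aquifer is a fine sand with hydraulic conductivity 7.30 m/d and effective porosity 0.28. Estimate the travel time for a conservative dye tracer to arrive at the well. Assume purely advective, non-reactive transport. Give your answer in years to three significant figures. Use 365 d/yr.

Hydraulic gradient i = (225.36 − 224.06) / 108 = 1.30 / 108 = 0.01204
Darcy flux q = K·i = 7.30 × 0.01204 = 0.08787 m/d
Seepage velocity v = q / n = 0.08787 / 0.28 = 0.3138 m/d
t = L / v = 211 / 0.3138 = 672.4 d
   = 672.4 / 365 = 1.84 yr

1.84 years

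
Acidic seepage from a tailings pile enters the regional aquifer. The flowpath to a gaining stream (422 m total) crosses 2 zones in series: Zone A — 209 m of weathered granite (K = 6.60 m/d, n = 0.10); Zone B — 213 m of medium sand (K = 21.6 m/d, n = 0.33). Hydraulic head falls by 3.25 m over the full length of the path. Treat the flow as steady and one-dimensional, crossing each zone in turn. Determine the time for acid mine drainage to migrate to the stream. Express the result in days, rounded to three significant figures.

Steady 1-D flow in series ⇒ the Darcy flux q is identical in every zone and the zone head losses add (resistances L/K in series).
Σ(L/K) = 209/6.60 + 213/21.6 = 31.67 + 9.861 = 41.53 d
q = ΔH / Σ(L/K) = 3.25 / 41.53 = 0.07826 m/d (same in every zone)
Zone A: v = q/n = 0.07826/0.10 = 0.7826 m/d → t_A = 209/0.7826 = 267.1 d
Zone B: v = q/n = 0.07826/0.33 = 0.2372 m/d → t_B = 213/0.2372 = 898.2 d
Total t = 267.1 + 898.2 = 1165 d

1170 days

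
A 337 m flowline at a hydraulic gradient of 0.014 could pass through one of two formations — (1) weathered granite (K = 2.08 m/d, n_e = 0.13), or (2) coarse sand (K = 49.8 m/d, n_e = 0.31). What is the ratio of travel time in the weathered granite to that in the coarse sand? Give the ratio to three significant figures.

Unit 1 (weathered granite): v = 2.08×0.014/0.13 = 0.2240 m/d, t = 337/0.2240 = 1504 d
Unit 2 (coarse sand): v = 49.8×0.014/0.31 = 2.249 m/d, t = 337/2.249 = 149.8 d
t(weathered granite) / t(coarse sand) = 1504/149.8 = 10.0

10.0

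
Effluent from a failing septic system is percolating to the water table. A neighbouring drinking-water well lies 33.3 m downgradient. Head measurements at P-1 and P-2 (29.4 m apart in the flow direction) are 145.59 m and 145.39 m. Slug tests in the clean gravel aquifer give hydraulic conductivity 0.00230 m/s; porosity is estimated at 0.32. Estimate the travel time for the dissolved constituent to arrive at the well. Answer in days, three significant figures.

7.88 days

Hydraulic gradient i = (145.59 − 145.39) / 29.4 = 0.20 / 29.4 = 0.006803
K = 0.00230 m/s × 86400 s/d = 198.7 m/d
Darcy flux q = K·i = 198.7 × 0.006803 = 1.352 m/d
v_s = q/n_e = 1.352/0.32 = 4.224 m/d
t = L / v = 33.3 / 4.224 = 7.883 d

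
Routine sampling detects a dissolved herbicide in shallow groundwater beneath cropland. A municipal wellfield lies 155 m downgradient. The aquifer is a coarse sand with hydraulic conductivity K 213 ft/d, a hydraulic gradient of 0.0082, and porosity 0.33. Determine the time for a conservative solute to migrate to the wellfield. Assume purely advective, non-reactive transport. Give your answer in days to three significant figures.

K = 213 ft/d × 0.3048 = 64.92 m/d
q = Ki = 64.92 × 0.0082 = 0.5324 m/d
Average linear velocity = 0.5324 / 0.33 = 1.613 m/d
t = L / v = 155 / 1.613 = 96.08 d

96.1 days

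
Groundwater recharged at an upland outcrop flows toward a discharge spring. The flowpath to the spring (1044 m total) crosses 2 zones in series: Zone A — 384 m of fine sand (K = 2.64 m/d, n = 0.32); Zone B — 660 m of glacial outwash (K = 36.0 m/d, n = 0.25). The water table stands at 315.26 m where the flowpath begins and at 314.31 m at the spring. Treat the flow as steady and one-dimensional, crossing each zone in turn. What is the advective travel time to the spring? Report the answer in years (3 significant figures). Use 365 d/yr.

136 years

Total head drop ΔH = 315.26 − 314.31 = 0.95 m
Continuity: the same q passes through each zone, so ΔH = q·Σ(L_j/K_j) — the zones act as resistances in series.
Σ(L/K) = 384/2.64 + 660/36.0 = 145.5 + 18.33 = 163.8 d
q = ΔH / Σ(L/K) = 0.95 / 163.8 = 0.005800 m/d (same in every zone)
Zone A: v = q/n = 0.005800/0.32 = 0.01813 m/d → t_A = 384/0.01813 = 21190 d
Zone B: v = q/n = 0.005800/0.25 = 0.02320 m/d → t_B = 660/0.02320 = 28450 d
Total t = 21190 + 28450 = 49630 d
   = 49630 / 365 = 136 yr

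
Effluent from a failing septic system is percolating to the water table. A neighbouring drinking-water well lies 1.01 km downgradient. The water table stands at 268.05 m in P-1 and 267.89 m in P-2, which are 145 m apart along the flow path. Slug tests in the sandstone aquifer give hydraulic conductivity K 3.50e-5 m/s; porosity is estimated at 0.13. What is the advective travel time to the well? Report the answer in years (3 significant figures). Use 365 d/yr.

108 years

Hydraulic gradient i = (268.05 − 267.89) / 145 = 0.16 / 145 = 0.001103
K = 3.50e-5 m/s × 86400 s/d = 3.024 m/d
q = Ki = 3.024 × 0.001103 = 0.003337 m/d
Average linear velocity = 0.003337 / 0.13 = 0.02567 m/d
L = 1.01 km = 1010 m
t = L / v = 1010 / 0.02567 = 39350 d
   = 39350 / 365 = 108 yr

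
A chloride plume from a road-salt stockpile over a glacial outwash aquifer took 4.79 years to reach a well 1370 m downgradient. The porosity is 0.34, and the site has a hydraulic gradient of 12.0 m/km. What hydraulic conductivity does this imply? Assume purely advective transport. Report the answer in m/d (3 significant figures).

22.2 m/d

t = 4.79 years = 1748 d
v = L / t = 1370 / 1748 = 0.7836 m/d
K = v · n / i = 0.7836 × 0.34 / 0.012 = 22.2 m/d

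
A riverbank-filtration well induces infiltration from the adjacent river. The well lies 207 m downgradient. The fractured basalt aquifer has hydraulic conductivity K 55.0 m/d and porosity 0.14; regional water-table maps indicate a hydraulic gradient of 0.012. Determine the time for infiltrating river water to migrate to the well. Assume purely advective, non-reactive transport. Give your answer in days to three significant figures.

43.9 days

q = Ki = 55.0 × 0.012 = 0.6600 m/d
v = Ki/n = 55.0·0.012/0.14 = 4.714 m/d
t = L / v = 207 / 4.714 = 43.91 d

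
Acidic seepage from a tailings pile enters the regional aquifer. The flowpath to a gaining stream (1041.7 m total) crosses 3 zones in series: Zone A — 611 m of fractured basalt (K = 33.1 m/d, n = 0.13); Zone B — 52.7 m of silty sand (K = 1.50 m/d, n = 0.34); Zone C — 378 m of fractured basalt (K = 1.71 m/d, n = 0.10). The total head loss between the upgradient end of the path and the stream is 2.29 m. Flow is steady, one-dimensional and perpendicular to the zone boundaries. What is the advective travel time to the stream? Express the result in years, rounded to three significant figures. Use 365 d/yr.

44.4 years

Steady 1-D flow in series ⇒ the Darcy flux q is identical in every zone and the zone head losses add (resistances L/K in series).
Σ(L/K) = 611/33.1 + 52.7/1.50 + 378/1.71 = 18.46 + 35.13 + 221.1 = 274.6 d
q = ΔH / Σ(L/K) = 2.29 / 274.6 = 0.008338 m/d (same in every zone)
Zone A: v = q/n = 0.008338/0.13 = 0.06414 m/d → t_A = 611/0.06414 = 9526 d
Zone B: v = q/n = 0.008338/0.34 = 0.02452 m/d → t_B = 52.7/0.02452 = 2149 d
Zone C: v = q/n = 0.008338/0.10 = 0.08338 m/d → t_C = 378/0.08338 = 4533 d
Total t = 9526 + 2149 + 4533 = 16210 d
   = 16210 / 365 = 44.4 yr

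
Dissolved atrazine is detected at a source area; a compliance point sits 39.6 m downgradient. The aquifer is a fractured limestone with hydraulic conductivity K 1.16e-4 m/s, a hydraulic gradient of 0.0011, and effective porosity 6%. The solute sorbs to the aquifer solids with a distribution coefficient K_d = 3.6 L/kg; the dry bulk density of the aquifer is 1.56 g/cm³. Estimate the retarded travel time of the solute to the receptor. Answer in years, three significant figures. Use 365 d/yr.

K = 1.16e-4 m/s × 86400 s/d = 10.02 m/d
Darcy flux q = K·i = 10.02 × 0.0011 = 0.01102 m/d
v_s = q/n_e = 0.01102/0.06 = 0.1837 m/d
Retardation R = 1 + ρ_b·K_d/n = 1 + 1.56×3.6/0.06 = 94.60
Contaminant velocity v_c = v/R = 0.1837/94.60 = 0.001942 m/d
t = L/v_c = 39.6/0.001942 = 20390 d
   = 20390/365 = 55.9 yr

55.9 years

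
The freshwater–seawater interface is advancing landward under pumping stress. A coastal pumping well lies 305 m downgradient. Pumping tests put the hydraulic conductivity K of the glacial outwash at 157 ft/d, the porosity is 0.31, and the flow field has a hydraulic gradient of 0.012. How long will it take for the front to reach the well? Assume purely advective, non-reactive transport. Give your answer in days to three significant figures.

165 days

K = 157 ft/d × 0.3048 = 47.85 m/d
Specific discharge q = 47.85 × 0.012 = 0.5742 m/d
Average linear velocity = 0.5742 / 0.31 = 1.852 m/d
t = L / v = 305 / 1.852 = 164.7 d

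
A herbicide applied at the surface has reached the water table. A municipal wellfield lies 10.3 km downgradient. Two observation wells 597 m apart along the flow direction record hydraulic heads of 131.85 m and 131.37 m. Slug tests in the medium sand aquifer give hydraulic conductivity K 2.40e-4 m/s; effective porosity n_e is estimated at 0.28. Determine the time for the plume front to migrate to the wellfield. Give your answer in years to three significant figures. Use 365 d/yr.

Hydraulic gradient i = (131.85 − 131.37) / 597 = 0.48 / 597 = 8.040e-4
K = 2.40e-4 m/s × 86400 s/d = 20.74 m/d
Specific discharge q = 20.74 × 8.040e-4 = 0.01667 m/d
v_s = q/n_e = 0.01667/0.28 = 0.05954 m/d
L = 10.3 km = 10300 m
t = L / v = 10300 / 0.05954 = 173000 d
   = 173000 / 365 = 474 yr

474 years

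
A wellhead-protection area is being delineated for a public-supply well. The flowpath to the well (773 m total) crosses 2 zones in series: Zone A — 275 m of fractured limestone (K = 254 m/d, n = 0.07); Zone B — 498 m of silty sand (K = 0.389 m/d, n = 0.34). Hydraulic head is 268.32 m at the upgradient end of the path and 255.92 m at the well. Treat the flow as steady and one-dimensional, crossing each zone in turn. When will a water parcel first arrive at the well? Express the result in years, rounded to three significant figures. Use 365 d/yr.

Total head drop ΔH = 268.32 − 255.92 = 12.40 m
Continuity: the same q passes through each zone, so ΔH = q·Σ(L_j/K_j) — the zones act as resistances in series.
Σ(L/K) = 275/254 + 498/0.389 = 1.083 + 1280 = 1281 d
q = ΔH / Σ(L/K) = 12.40 / 1281 = 0.009678 m/d (same in every zone)
Zone A: v = q/n = 0.009678/0.07 = 0.1383 m/d → t_A = 275/0.1383 = 1989 d
Zone B: v = q/n = 0.009678/0.34 = 0.02846 m/d → t_B = 498/0.02846 = 17500 d
Total t = 1989 + 17500 = 19480 d
   = 19480 / 365 = 53.4 yr

53.4 years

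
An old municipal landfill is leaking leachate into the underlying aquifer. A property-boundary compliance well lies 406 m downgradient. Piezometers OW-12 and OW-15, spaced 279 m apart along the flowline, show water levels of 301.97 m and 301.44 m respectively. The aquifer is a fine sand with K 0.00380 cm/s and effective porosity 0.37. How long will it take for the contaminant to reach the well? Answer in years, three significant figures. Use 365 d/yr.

66.0 years

Hydraulic gradient i = (301.97 − 301.44) / 279 = 0.53 / 279 = 0.001900
K = 0.00380 cm/s × 864 = 3.283 m/d
Specific discharge q = 3.283 × 0.001900 = 0.006237 m/d
Seepage velocity v = q / n = 0.006237 / 0.37 = 0.01686 m/d
t = L / v = 406 / 0.01686 = 24090 d
   = 24090 / 365 = 66.0 yr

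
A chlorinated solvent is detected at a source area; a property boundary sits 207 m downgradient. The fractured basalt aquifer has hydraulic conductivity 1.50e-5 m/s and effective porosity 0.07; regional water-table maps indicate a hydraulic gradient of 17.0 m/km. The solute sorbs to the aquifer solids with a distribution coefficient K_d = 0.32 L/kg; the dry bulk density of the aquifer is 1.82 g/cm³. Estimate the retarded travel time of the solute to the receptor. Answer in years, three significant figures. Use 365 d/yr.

16.8 years

K = 1.50e-5 m/s × 86400 s/d = 1.296 m/d
q = Ki = 1.296 × 0.017 = 0.02203 m/d
Seepage velocity v = q / n = 0.02203 / 0.07 = 0.3147 m/d
Retardation R = 1 + ρ_b·K_d/n = 1 + 1.82×0.32/0.07 = 9.320
Contaminant velocity v_c = v/R = 0.3147/9.320 = 0.03377 m/d
t = L/v_c = 207/0.03377 = 6130 d
   = 6130/365 = 16.8 yr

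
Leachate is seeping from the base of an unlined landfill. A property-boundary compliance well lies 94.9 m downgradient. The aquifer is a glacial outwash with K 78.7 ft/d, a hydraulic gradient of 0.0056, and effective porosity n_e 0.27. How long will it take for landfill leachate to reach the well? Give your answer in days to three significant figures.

K = 78.7 ft/d × 0.3048 = 23.99 m/d
Specific discharge q = 23.99 × 0.0056 = 0.1343 m/d
v_s = q/n_e = 0.1343/0.27 = 0.4975 m/d
t = L / v = 94.9 / 0.4975 = 190.7 d

191 days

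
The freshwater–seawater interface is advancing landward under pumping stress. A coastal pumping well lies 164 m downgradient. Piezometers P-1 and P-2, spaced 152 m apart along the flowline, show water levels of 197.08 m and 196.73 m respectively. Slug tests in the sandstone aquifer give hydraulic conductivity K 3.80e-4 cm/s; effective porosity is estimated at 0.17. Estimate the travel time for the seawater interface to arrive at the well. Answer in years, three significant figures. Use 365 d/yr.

Hydraulic gradient i = (197.08 − 196.73) / 152 = 0.35 / 152 = 0.002303
K = 3.80e-4 cm/s × 864 = 0.3283 m/d
Darcy flux q = K·i = 0.3283 × 0.002303 = 7.560e-4 m/d
v_s = q/n_e = 7.560e-4/0.17 = 0.004447 m/d
t = L / v = 164 / 0.004447 = 36880 d
   = 36880 / 365 = 101 yr

101 years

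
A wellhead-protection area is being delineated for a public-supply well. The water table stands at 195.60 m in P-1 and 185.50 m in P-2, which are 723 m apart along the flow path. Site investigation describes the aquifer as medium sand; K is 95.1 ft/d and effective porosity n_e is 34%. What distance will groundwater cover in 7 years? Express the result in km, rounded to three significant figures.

Hydraulic gradient i = (195.60 − 185.50) / 723 = 10.10 / 723 = 0.01397
K = 95.1 ft/d × 0.3048 = 28.99 m/d
Darcy flux q = K·i = 28.99 × 0.01397 = 0.4049 m/d
v_s = q/n_e = 0.4049/0.34 = 1.191 m/d
T = 7 yr × 365 = 2555 d
L = v × T = 1.191 × 2555 = 3043 m
   = 3.04 km

3.04 km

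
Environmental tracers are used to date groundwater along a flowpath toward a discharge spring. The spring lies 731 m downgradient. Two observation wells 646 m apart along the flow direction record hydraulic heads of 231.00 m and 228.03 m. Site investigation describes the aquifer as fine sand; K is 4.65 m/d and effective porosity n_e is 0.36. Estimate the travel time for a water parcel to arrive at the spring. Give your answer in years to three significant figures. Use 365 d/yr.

33.7 years

Hydraulic gradient i = (231.00 − 228.03) / 646 = 2.97 / 646 = 0.004598
q = Ki = 4.65 × 0.004598 = 0.02138 m/d
v = Ki/n = 4.65·0.004598/0.36 = 0.05938 m/d
t = L / v = 731 / 0.05938 = 12310 d
   = 12310 / 365 = 33.7 yr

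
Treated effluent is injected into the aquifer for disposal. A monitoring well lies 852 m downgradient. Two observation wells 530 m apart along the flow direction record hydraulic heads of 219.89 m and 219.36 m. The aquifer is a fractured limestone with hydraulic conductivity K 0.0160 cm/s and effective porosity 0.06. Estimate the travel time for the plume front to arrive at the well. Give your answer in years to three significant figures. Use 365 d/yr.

Hydraulic gradient i = (219.89 − 219.36) / 530 = 0.53 / 530 = 0.001000
K = 0.0160 cm/s × 864 = 13.82 m/d
Specific discharge q = 13.82 × 0.001000 = 0.01382 m/d
Average linear velocity = 0.01382 / 0.06 = 0.2304 m/d
t = L / v = 852 / 0.2304 = 3698 d
   = 3698 / 365 = 10.1 yr

10.1 years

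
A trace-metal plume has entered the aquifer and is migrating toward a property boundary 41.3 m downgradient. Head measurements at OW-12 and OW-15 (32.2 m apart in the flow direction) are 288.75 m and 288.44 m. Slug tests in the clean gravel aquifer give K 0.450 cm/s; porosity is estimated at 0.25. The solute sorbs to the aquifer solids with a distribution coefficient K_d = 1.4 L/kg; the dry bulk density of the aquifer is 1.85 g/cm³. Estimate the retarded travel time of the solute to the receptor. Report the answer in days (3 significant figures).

Hydraulic gradient i = (288.75 − 288.44) / 32.2 = 0.31 / 32.2 = 0.009627
K = 0.450 cm/s × 864 = 388.8 m/d
q = Ki = 388.8 × 0.009627 = 3.743 m/d
Seepage velocity v = q / n = 3.743 / 0.25 = 14.97 m/d
Retardation R = 1 + ρ_b·K_d/n = 1 + 1.85×1.4/0.25 = 11.36
Contaminant velocity v_c = v/R = 14.97/11.36 = 1.318 m/d
t = L/v_c = 41.3/1.318 = 31.34 d

31.3 days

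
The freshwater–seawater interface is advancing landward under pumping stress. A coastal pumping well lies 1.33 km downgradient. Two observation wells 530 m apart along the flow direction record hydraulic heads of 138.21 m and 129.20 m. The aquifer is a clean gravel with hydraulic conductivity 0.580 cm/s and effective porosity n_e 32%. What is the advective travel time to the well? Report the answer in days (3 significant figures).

Hydraulic gradient i = (138.21 − 129.20) / 530 = 9.01 / 530 = 0.01700
K = 0.580 cm/s × 864 = 501.1 m/d
q = Ki = 501.1 × 0.01700 = 8.519 m/d
Average linear velocity = 8.519 / 0.32 = 26.62 m/d
L = 1.33 km = 1330 m
t = L / v = 1330 / 26.62 = 49.96 d

50.0 days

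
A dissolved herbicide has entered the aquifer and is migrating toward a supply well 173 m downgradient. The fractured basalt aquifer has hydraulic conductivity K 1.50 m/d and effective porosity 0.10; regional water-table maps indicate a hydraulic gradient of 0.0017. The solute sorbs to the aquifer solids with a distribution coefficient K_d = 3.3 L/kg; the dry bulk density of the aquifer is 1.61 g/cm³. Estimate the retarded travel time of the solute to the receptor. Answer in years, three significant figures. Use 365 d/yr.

1010 years

q = Ki = 1.50 × 0.0017 = 0.002550 m/d
Average linear velocity = 0.002550 / 0.10 = 0.02550 m/d
Retardation R = 1 + ρ_b·K_d/n = 1 + 1.61×3.3/0.10 = 54.13
Contaminant velocity v_c = v/R = 0.02550/54.13 = 4.711e-4 m/d
t = L/v_c = 173/4.711e-4 = 367200 d
   = 367200/365 = 1010 yr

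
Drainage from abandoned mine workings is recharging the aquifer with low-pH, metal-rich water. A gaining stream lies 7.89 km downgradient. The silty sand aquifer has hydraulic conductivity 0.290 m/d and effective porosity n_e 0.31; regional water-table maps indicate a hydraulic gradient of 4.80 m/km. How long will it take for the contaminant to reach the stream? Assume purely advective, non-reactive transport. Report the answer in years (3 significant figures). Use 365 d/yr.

4810 years

Specific discharge q = 0.290 × 0.0048 = 0.001392 m/d
Average linear velocity = 0.001392 / 0.31 = 0.004490 m/d
L = 7.89 km = 7890 m
t = L / v = 7890 / 0.004490 = 1.757e6 d
   = 1.757e6 / 365 = 4810 yr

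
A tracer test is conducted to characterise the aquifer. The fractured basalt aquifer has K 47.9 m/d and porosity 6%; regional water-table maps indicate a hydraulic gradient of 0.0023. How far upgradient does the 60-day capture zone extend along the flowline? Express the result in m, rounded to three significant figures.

Specific discharge q = 47.9 × 0.0023 = 0.1102 m/d
Average linear velocity = 0.1102 / 0.06 = 1.836 m/d
L = v × T = 1.836 × 60 = 110.2 m

110 m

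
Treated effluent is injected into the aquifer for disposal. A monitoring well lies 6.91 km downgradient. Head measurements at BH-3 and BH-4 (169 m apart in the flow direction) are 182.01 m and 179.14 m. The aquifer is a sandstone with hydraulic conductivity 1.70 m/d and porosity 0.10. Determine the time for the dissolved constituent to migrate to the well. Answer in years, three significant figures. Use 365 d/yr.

Hydraulic gradient i = (182.01 − 179.14) / 169 = 2.87 / 169 = 0.01698
Specific discharge q = 1.70 × 0.01698 = 0.02887 m/d
Average linear velocity = 0.02887 / 0.10 = 0.2887 m/d
L = 6.91 km = 6910 m
t = L / v = 6910 / 0.2887 = 23940 d
   = 23940 / 365 = 65.6 yr

65.6 years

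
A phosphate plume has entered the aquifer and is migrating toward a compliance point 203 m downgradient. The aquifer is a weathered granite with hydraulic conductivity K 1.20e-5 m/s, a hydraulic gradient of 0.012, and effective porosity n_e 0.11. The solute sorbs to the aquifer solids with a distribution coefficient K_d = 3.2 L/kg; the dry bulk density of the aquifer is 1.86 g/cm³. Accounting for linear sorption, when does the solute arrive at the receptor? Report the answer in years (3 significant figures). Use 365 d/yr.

271 years

K = 1.20e-5 m/s × 86400 s/d = 1.037 m/d
Specific discharge q = 1.037 × 0.012 = 0.01244 m/d
v_s = q/n_e = 0.01244/0.11 = 0.1131 m/d
Retardation R = 1 + ρ_b·K_d/n = 1 + 1.86×3.2/0.11 = 55.11
Contaminant velocity v_c = v/R = 0.1131/55.11 = 0.002052 m/d
t = L/v_c = 203/0.002052 = 98910 d
   = 98910/365 = 271 yr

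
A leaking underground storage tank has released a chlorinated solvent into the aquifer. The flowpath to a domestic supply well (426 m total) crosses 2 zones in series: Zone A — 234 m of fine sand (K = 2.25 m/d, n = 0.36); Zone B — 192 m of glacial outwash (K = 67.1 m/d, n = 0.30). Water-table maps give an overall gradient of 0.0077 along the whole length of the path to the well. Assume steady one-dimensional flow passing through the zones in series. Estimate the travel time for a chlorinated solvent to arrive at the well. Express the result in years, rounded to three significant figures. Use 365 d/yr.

Steady 1-D flow in series ⇒ the Darcy flux q is identical in every zone and the zone head losses add (resistances L/K in series).
Σ(L/K) = 234/2.25 + 192/67.1 = 104.0 + 2.861 = 106.9 d
K_eq = L_total / Σ(L/K) = 426 / 106.9 = 3.986 m/d
q = K_eq · i = 3.986 × 0.0077 = 0.03070 m/d (same in every zone)
Zone A: v = q/n = 0.03070/0.36 = 0.08527 m/d → t_A = 234/0.08527 = 2744 d
Zone B: v = q/n = 0.03070/0.30 = 0.1023 m/d → t_B = 192/0.1023 = 1876 d
Total t = 2744 + 1876 = 4621 d
   = 4621 / 365 = 12.7 yr

12.7 years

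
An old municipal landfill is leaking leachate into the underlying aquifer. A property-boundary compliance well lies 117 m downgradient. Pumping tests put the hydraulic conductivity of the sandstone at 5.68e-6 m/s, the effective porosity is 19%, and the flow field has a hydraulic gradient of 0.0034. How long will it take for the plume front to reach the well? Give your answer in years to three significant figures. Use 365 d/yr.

36.5 years

K = 5.68e-6 m/s × 86400 s/d = 0.4908 m/d
Specific discharge q = 0.4908 × 0.0034 = 0.001669 m/d
v_s = q/n_e = 0.001669/0.19 = 0.008782 m/d
t = L / v = 117 / 0.008782 = 13320 d
   = 13320 / 365 = 36.5 yr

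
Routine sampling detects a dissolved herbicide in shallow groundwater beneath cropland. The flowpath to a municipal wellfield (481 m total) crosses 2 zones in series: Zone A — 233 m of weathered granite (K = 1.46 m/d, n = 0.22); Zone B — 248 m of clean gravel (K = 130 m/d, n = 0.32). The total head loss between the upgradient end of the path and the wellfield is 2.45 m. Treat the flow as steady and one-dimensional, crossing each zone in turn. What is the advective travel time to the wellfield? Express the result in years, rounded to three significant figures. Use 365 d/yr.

23.6 years

Continuity: the same q passes through each zone, so ΔH = q·Σ(L_j/K_j) — the zones act as resistances in series.
Σ(L/K) = 233/1.46 + 248/130 = 159.6 + 1.908 = 161.5 d
q = ΔH / Σ(L/K) = 2.45 / 161.5 = 0.01517 m/d (same in every zone)
Zone A: v = q/n = 0.01517/0.22 = 0.06896 m/d → t_A = 233/0.06896 = 3379 d
Zone B: v = q/n = 0.01517/0.32 = 0.04741 m/d → t_B = 248/0.04741 = 5231 d
Total t = 3379 + 5231 = 8610 d
   = 8610 / 365 = 23.6 yr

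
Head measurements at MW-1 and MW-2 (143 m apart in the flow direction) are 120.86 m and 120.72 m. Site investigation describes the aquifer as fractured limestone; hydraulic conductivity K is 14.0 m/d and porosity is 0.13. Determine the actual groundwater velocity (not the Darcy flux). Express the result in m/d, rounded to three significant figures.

0.105 m/d

Hydraulic gradient i = (120.86 − 120.72) / 143 = 0.14 / 143 = 9.790e-4
Darcy flux q = K·i = 14.0 × 9.790e-4 = 0.01371 m/d
v_s = q/n_e = 0.01371/0.13 = 0.1054 m/d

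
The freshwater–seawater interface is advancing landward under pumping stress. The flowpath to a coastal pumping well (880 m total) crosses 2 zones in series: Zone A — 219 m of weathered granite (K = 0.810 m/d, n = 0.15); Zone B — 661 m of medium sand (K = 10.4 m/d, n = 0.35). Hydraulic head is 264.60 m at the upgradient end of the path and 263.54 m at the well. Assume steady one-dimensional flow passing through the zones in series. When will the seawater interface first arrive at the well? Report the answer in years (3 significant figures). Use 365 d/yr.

228 years

Total head drop ΔH = 264.60 − 263.54 = 1.06 m
Steady 1-D flow in series ⇒ the Darcy flux q is identical in every zone and the zone head losses add (resistances L/K in series).
Σ(L/K) = 219/0.810 + 661/10.4 = 270.4 + 63.56 = 333.9 d
q = ΔH / Σ(L/K) = 1.06 / 333.9 = 0.003174 m/d (same in every zone)
Zone A: v = q/n = 0.003174/0.15 = 0.02116 m/d → t_A = 219/0.02116 = 10350 d
Zone B: v = q/n = 0.003174/0.35 = 0.009070 m/d → t_B = 661/0.009070 = 72880 d
Total t = 10350 + 72880 = 83230 d
   = 83230 / 365 = 228 yr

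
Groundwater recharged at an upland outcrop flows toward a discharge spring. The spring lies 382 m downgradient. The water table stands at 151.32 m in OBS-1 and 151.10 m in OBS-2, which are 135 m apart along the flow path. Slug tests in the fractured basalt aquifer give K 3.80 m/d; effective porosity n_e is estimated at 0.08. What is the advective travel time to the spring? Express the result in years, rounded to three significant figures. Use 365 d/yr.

Hydraulic gradient i = (151.32 − 151.10) / 135 = 0.22 / 135 = 0.001630
Darcy flux q = K·i = 3.80 × 0.001630 = 0.006193 m/d
v_s = q/n_e = 0.006193/0.08 = 0.07741 m/d
t = L / v = 382 / 0.07741 = 4935 d
   = 4935 / 365 = 13.5 yr

13.5 years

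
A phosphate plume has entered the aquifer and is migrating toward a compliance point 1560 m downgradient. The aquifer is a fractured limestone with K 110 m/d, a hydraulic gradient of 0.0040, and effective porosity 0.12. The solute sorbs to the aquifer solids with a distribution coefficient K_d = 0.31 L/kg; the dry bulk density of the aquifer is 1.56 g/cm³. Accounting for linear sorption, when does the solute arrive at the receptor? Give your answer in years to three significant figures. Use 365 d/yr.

Darcy flux q = K·i = 110 × 0.0040 = 0.4400 m/d
Average linear velocity = 0.4400 / 0.12 = 3.667 m/d
Retardation R = 1 + ρ_b·K_d/n = 1 + 1.56×0.31/0.12 = 5.030
Contaminant velocity v_c = v/R = 3.667/5.030 = 0.7290 m/d
t = L/v_c = 1560/0.7290 = 2140 d
   = 2140/365 = 5.86 yr

5.86 years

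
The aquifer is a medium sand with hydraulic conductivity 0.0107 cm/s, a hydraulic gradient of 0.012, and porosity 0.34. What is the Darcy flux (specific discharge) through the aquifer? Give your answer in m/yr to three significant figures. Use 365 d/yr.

40.5 m/yr

K = 0.0107 cm/s × 864 = 9.245 m/d
Specific discharge q = 9.245 × 0.012 = 0.1109 m/d
   = 0.1109 × 365 = 40.5 m/yr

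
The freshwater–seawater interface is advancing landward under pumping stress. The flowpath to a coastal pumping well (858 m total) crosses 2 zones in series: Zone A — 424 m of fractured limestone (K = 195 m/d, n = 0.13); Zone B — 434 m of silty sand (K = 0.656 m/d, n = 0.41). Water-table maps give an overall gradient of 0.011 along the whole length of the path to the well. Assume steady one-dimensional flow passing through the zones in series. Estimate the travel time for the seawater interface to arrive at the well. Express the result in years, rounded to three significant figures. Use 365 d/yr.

Steady 1-D flow in series ⇒ the Darcy flux q is identical in every zone and the zone head losses add (resistances L/K in series).
Σ(L/K) = 424/195 + 434/0.656 = 2.174 + 661.6 = 663.8 d
K_eq = L_total / Σ(L/K) = 858 / 663.8 = 1.293 m/d
q = K_eq · i = 1.293 × 0.011 = 0.01422 m/d (same in every zone)
Zone A: v = q/n = 0.01422/0.13 = 0.1094 m/d → t_A = 424/0.1094 = 3877 d
Zone B: v = q/n = 0.01422/0.41 = 0.03468 m/d → t_B = 434/0.03468 = 12510 d
Total t = 3877 + 12510 = 16390 d
   = 16390 / 365 = 44.9 yr

44.9 years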